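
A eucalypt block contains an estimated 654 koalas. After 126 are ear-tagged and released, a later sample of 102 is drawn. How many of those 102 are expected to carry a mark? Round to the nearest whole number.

expected recaptures ≈ 20

The marked fraction of the population is 126/654, so in a sample of 102 expect C·(M/N) marked.
E[R] = 126 × 102 / 654 = 12852 / 654 ≈ 19.7 → 20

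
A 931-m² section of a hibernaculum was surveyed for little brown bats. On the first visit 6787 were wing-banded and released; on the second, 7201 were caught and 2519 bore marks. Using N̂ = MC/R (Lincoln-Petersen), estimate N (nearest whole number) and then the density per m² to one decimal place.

density ≈ 20.8 little brown bats per m²

N̂ = 6787·7201/2519 = 48873187/2519 ≈ 19401.8 → 19402
Density = N̂ / area = 19402 / 931 ≈ 20.84 → 20.8 per m²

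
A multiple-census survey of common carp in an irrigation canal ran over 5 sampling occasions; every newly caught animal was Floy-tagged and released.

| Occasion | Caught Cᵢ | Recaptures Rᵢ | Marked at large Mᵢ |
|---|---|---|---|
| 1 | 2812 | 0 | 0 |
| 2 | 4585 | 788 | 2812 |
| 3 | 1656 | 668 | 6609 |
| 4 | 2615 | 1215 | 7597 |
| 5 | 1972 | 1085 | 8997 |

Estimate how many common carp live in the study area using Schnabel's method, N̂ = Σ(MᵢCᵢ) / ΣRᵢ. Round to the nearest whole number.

N ≈ 16,359

Σ MᵢCᵢ = 0·2812 + 2812·4585 + 6609·1656 + 7597·2615 + 8997·1972 = 0 + 12893020 + 10944504 + 19866155 + 17742084 = 61445763
Σ Rᵢ = 0 + 788 + 668 + 1215 + 1085 = 3756
N̂ = 61445763 / 3756 ≈ 16359.4 → 16359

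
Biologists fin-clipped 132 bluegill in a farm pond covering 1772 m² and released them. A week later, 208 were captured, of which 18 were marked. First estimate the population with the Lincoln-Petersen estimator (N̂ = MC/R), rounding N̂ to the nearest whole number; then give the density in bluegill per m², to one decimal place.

density ≈ 0.9 bluegill per m²

N̂ = 132·208/18 = 27456/18 ≈ 1525.3 → 1525
Density = N̂ / area = 1525 / 1772 ≈ 0.86 → 0.9 per m²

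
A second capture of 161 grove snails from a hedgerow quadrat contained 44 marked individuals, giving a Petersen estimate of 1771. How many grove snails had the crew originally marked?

From N = M·C/R: M = N·R / C = 1771·44 / 161 = 77924 / 161 = 484.

M = 484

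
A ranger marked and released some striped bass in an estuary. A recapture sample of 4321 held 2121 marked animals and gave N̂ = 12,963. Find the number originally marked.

From N = M·C/R: M = N·R / C = 12963·2121 / 4321 = 27494523 / 4321 = 6363.

M = 6363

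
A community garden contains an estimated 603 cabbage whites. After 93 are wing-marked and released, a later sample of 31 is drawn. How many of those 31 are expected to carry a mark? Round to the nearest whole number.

Expected recaptures E[R] = M·C / N.
E[R] = 93 × 31 / 603 = 2883 / 603 ≈ 4.8 → 5

expected recaptures ≈ 5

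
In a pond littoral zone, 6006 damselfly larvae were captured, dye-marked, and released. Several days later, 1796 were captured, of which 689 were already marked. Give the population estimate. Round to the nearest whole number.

N ≈ 15,656

N = (6006 × 1796) / 689 = 10786776 / 689 ≈ 15655.7 → 15656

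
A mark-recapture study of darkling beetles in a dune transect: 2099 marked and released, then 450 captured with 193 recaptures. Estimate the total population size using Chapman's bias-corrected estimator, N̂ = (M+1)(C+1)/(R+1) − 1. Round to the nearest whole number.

N̂ = (2099+1)(450+1)/(193+1) − 1 = 2100·451/194 − 1
= 947100/194 − 1 ≈ 4882.0 − 1 ≈ 4881.0 → 4881

N ≈ 4881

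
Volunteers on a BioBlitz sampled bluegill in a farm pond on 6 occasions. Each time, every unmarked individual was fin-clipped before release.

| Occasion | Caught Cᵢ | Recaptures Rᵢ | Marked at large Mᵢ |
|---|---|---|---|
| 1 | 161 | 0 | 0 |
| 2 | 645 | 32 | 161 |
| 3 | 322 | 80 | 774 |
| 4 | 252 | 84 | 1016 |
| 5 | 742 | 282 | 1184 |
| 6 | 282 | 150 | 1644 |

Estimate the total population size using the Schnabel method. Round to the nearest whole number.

N ≈ 3107

Σ MᵢCᵢ = 0·161 + 161·645 + 774·322 + 1016·252 + 1184·742 + 1644·282 = 0 + 103845 + 249228 + 256032 + 878528 + 463608 = 1951241
Σ Rᵢ = 0 + 32 + 80 + 84 + 282 + 150 = 628
N̂ = 1951241 / 628 ≈ 3107.1 → 3107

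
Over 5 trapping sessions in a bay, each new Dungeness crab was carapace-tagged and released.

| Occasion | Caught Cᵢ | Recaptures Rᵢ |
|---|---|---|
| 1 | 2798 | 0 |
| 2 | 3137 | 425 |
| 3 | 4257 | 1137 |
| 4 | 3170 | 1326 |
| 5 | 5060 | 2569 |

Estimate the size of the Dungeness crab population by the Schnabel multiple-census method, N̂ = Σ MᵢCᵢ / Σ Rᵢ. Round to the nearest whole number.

N ≈ 20,632

Marked at large before each occasion: Mᵢ = Σⱼ<ᵢ (Cⱼ − Rⱼ) → M1=0, M2=2798, M3=5510, M4=8630, M5=10474
Σ MᵢCᵢ = 0·2798 + 2798·3137 + 5510·4257 + 8630·3170 + 10474·5060 = 0 + 8777326 + 23456070 + 27357100 + 52998440 = 112588936
Σ Rᵢ = 0 + 425 + 1137 + 1326 + 2569 = 5457
N̂ = 112588936 / 5457 ≈ 20632.0 → 20632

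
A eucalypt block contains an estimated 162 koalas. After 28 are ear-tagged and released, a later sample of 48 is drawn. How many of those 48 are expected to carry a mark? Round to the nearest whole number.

Expected recaptures E[R] = M·C / N.
E[R] = 28 × 48 / 162 = 1344 / 162 ≈ 8.3 → 8

expected recaptures ≈ 8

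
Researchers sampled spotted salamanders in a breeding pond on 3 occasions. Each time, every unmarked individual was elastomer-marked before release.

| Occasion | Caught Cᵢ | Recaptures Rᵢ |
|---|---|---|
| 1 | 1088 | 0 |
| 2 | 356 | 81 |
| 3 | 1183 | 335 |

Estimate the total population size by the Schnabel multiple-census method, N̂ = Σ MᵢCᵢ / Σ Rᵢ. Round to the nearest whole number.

Marked at large before each occasion: Mᵢ = Σⱼ<ᵢ (Cⱼ − Rⱼ) → M1=0, M2=1088, M3=1363
Σ MᵢCᵢ = 0·1088 + 1088·356 + 1363·1183 = 0 + 387328 + 1612429 = 1999757
Σ Rᵢ = 0 + 81 + 335 = 416
N̂ = 1999757 / 416 ≈ 4807.1 → 4807

N ≈ 4807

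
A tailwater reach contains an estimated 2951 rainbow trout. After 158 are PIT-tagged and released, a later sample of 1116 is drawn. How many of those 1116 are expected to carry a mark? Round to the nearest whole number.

Expected recaptures E[R] = M·C / N.
E[R] = 158 × 1116 / 2951 = 176328 / 2951 ≈ 59.8 → 60

expected recaptures ≈ 60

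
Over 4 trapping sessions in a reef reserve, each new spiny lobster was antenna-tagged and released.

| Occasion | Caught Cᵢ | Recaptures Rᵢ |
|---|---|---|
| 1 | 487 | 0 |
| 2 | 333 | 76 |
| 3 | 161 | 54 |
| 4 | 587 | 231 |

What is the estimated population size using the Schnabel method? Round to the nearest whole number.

N ≈ 2165

Marked at large before each occasion: Mᵢ = Σⱼ<ᵢ (Cⱼ − Rⱼ) → M1=0, M2=487, M3=744, M4=851
Σ MᵢCᵢ = 0·487 + 487·333 + 744·161 + 851·587 = 0 + 162171 + 119784 + 499537 = 781492
Σ Rᵢ = 0 + 76 + 54 + 231 = 361
N̂ = 781492 / 361 ≈ 2164.8 → 2165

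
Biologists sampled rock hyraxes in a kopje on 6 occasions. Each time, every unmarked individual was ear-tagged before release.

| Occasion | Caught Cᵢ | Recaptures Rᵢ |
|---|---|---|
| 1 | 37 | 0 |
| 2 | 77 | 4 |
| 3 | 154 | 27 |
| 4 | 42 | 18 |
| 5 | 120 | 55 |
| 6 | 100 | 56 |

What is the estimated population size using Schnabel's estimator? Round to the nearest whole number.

Marked at large before each occasion: Mᵢ = Σⱼ<ᵢ (Cⱼ − Rⱼ) → M1=0, M2=37, M3=110, M4=237, M5=261, M6=326
Σ MᵢCᵢ = 0·37 + 37·77 + 110·154 + 237·42 + 261·120 + 326·100 = 0 + 2849 + 16940 + 9954 + 31320 + 32600 = 93663
Σ Rᵢ = 0 + 4 + 27 + 18 + 55 + 56 = 160
N̂ = 93663 / 160 ≈ 585.4 → 585

N ≈ 585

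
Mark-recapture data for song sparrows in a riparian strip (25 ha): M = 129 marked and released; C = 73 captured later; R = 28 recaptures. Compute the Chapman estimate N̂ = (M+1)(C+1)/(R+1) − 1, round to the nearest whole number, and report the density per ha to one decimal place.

density ≈ 13.2 song sparrows per ha

N̂ = 130·74/29 − 1 = 9620/29 − 1 ≈ 330.7 → 331
Density = N̂ / area = 331 / 25 ≈ 13.24 → 13.2 per ha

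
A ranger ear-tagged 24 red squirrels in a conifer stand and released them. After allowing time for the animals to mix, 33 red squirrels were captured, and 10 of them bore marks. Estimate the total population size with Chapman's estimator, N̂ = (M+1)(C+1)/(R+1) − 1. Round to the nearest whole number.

N̂ = (24+1)(33+1)/(10+1) − 1 = 25·34/11 − 1
= 850/11 − 1 ≈ 77.3 − 1 ≈ 76.3 → 76

N ≈ 76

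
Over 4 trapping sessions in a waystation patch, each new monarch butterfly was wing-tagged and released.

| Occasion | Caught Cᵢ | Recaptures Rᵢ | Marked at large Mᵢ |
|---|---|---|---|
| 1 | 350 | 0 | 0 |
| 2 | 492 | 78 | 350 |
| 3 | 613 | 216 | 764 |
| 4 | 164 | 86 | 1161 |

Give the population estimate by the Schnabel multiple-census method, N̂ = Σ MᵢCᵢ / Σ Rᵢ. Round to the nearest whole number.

N ≈ 2187

Σ MᵢCᵢ = 0·350 + 350·492 + 764·613 + 1161·164 = 0 + 172200 + 468332 + 190404 = 830936
Σ Rᵢ = 0 + 78 + 216 + 86 = 380
N̂ = 830936 / 380 ≈ 2186.7 → 2187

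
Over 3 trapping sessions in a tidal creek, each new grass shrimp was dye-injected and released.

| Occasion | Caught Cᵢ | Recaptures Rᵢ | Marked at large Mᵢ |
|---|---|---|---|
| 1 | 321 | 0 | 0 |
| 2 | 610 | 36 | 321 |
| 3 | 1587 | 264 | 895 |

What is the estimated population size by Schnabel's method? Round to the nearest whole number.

N ≈ 5387

Σ MᵢCᵢ = 0·321 + 321·610 + 895·1587 = 0 + 195810 + 1420365 = 1616175
Σ Rᵢ = 0 + 36 + 264 = 300
N̂ = 1616175 / 300 ≈ 5387.2 → 5387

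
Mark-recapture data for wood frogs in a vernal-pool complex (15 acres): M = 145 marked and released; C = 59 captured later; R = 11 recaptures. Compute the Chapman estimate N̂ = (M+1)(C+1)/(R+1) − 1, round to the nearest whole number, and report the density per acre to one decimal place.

N̂ = 146·60/12 − 1 = 8760/12 − 1 = 729
Density = N̂ / area = 729 / 15 ≈ 48.60 → 48.6 per acre

density ≈ 48.6 wood frogs per acre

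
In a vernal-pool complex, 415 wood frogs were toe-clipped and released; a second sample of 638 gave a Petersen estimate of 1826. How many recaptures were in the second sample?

R = 145

From N = M·C/R: R = M·C / N = 415·638 / 1826 = 264770 / 1826 = 145.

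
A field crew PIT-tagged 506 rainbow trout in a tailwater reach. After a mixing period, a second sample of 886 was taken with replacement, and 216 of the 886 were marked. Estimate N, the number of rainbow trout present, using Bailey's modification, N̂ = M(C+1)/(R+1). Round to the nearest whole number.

N̂ = 506·(886+1)/(216+1) = 506·887/217 = 448822/217 ≈ 2068.3 → 2068

N ≈ 2068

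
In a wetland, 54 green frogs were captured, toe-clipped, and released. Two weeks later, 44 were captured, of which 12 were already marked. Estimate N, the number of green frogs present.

N = 198

N = (54 × 44) / 12 = 2376 / 12 = 198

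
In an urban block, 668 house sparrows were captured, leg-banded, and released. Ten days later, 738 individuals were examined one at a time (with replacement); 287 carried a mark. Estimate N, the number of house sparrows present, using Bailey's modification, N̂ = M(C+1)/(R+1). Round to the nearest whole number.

N ≈ 1714

N̂ = 668·(738+1)/(287+1) = 668·739/288 = 493652/288 ≈ 1714.1 → 1714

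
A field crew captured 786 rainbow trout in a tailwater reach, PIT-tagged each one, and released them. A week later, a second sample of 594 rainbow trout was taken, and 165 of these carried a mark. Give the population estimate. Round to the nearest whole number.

N ≈ 2830

N = (786 × 594) / 165 = 466884 / 165 ≈ 2829.6 → 2830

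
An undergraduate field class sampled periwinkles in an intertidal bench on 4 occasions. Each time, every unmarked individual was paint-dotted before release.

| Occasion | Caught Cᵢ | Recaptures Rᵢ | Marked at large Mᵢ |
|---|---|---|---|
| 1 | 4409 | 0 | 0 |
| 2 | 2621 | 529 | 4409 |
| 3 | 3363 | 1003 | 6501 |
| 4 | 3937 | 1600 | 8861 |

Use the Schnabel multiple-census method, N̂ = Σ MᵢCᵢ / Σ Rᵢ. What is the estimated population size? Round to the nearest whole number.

N ≈ 21,809

Σ MᵢCᵢ = 0·4409 + 4409·2621 + 6501·3363 + 8861·3937 = 0 + 11555989 + 21862863 + 34885757 = 68304609
Σ Rᵢ = 0 + 529 + 1003 + 1600 = 3132
N̂ = 68304609 / 3132 ≈ 21808.6 → 21809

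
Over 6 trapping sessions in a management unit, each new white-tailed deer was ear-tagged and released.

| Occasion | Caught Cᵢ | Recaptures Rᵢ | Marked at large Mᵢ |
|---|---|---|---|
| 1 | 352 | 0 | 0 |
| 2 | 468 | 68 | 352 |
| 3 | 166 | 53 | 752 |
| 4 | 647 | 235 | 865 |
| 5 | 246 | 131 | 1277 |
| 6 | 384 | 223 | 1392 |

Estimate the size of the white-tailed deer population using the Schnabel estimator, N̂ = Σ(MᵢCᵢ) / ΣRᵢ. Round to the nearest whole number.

Σ MᵢCᵢ = 0·352 + 352·468 + 752·166 + 865·647 + 1277·246 + 1392·384 = 0 + 164736 + 124832 + 559655 + 314142 + 534528 = 1697893
Σ Rᵢ = 0 + 68 + 53 + 235 + 131 + 223 = 710
N̂ = 1697893 / 710 ≈ 2391.4 → 2391

N ≈ 2391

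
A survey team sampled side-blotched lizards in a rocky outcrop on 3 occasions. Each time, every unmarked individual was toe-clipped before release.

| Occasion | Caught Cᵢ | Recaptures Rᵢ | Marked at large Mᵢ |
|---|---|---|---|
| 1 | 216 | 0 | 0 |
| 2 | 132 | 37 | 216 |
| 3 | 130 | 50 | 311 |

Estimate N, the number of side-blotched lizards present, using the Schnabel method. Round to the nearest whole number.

N ≈ 792

Σ MᵢCᵢ = 0·216 + 216·132 + 311·130 = 0 + 28512 + 40430 = 68942
Σ Rᵢ = 0 + 37 + 50 = 87
N̂ = 68942 / 87 ≈ 792.4 → 792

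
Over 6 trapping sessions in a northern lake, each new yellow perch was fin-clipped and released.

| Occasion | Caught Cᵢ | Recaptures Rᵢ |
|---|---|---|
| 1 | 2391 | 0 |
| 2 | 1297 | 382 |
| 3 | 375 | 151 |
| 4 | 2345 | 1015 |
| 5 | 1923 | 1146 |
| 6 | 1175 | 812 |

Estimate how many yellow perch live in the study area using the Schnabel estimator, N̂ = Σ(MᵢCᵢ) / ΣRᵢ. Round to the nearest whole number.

Marked at large before each occasion: Mᵢ = Σⱼ<ᵢ (Cⱼ − Rⱼ) → M1=0, M2=2391, M3=3306, M4=3530, M5=4860, M6=5637
Σ MᵢCᵢ = 0·2391 + 2391·1297 + 3306·375 + 3530·2345 + 4860·1923 + 5637·1175 = 0 + 3101127 + 1239750 + 8277850 + 9345780 + 6623475 = 28587982
Σ Rᵢ = 0 + 382 + 151 + 1015 + 1146 + 812 = 3506
N̂ = 28587982 / 3506 ≈ 8154.0 → 8154

N ≈ 8154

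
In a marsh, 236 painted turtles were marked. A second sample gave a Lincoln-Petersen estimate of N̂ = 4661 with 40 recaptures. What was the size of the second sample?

From N = M·C/R: C = N·R / M = 4661·40 / 236 = 186440 / 236 = 790.

C = 790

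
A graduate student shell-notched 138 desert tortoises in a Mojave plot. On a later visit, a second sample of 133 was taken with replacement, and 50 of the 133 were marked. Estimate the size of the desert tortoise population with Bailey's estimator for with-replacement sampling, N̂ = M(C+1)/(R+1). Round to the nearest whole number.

N̂ = 138·(133+1)/(50+1) = 138·134/51 = 18492/51 ≈ 362.6 → 363

N ≈ 363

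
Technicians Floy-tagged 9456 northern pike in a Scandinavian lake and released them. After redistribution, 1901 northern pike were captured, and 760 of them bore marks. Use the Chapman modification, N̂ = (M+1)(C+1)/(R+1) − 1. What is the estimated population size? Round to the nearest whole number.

N ≈ 23,635

N̂ = (9456+1)(1901+1)/(760+1) − 1 = 9457·1902/761 − 1
= 17987214/761 − 1 ≈ 23636.3 − 1 ≈ 23635.3 → 23635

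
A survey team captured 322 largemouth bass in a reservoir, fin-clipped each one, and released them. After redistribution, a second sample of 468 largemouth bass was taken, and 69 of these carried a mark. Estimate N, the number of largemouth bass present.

N = (322 × 468) / 69 = 150696 / 69 = 2184

N = 2184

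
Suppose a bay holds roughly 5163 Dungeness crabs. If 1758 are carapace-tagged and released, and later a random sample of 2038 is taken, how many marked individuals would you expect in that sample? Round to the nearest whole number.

expected recaptures ≈ 694

The marked fraction of the population is 1758/5163, so in a sample of 2038 expect C·(M/N) marked.
E[R] = 1758 × 2038 / 5163 = 3582804 / 5163 ≈ 693.9 → 694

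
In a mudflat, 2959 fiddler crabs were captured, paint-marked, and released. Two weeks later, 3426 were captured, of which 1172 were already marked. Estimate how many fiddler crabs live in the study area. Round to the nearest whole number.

The marked fraction in the recapture sample should equal the marked fraction in the population: 1172/3426 = 2959/N.
N = (2959 × 3426) / 1172 = 10137534 / 1172 ≈ 8649.8 → 8650

N ≈ 8650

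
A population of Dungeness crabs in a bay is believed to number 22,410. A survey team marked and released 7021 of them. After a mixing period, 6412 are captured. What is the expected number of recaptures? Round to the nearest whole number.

expected recaptures ≈ 2009

The marked fraction of the population is 7021/22410, so in a sample of 6412 expect C·(M/N) marked.
E[R] = 7021 × 6412 / 22410 = 45018652 / 22410 ≈ 2008.9 → 2009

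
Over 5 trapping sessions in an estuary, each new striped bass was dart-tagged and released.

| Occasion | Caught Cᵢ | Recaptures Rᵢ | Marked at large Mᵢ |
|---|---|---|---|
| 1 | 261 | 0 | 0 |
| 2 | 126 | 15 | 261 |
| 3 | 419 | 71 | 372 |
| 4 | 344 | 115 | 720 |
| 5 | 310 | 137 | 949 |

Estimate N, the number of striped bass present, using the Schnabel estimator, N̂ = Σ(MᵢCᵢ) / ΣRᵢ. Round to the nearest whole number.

Σ MᵢCᵢ = 0·261 + 261·126 + 372·419 + 720·344 + 949·310 = 0 + 32886 + 155868 + 247680 + 294190 = 730624
Σ Rᵢ = 0 + 15 + 71 + 115 + 137 = 338
N̂ = 730624 / 338 ≈ 2161.6 → 2162

N ≈ 2162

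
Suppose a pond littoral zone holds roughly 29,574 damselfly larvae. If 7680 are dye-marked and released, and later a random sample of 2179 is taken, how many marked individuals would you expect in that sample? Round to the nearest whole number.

Expected recaptures E[R] = M·C / N.
E[R] = 7680 × 2179 / 29574 = 16734720 / 29574 ≈ 565.9 → 566

expected recaptures ≈ 566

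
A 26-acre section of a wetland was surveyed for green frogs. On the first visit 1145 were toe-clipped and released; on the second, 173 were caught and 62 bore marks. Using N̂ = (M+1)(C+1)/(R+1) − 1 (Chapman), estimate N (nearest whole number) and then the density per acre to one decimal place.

density ≈ 121.7 green frogs per acre

N̂ = 1146·174/63 − 1 = 199404/63 − 1 ≈ 3164.1 → 3164
Density = N̂ / area = 3164 / 26 ≈ 121.69 → 121.7 per acre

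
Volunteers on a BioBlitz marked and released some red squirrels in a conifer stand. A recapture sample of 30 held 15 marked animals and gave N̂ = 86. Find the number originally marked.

M = 43

From N = M·C/R: M = N·R / C = 86·15 / 30 = 1290 / 30 = 43.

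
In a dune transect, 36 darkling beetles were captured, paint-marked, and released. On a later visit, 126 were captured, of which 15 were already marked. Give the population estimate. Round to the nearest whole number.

N ≈ 302

If marked individuals mix randomly, R/C ≈ M/N, giving N ≈ M·C/R.
N = (36 × 126) / 15 = 4536 / 15 ≈ 302.4 → 302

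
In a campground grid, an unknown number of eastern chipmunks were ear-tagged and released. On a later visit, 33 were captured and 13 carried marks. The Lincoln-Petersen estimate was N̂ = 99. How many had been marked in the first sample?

From N = M·C/R: M = N·R / C = 99·13 / 33 = 1287 / 33 = 39.

M = 39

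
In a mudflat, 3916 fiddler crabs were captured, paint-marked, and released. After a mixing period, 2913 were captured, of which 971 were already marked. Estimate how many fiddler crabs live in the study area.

N = (3916 × 2913) / 971 = 11407308 / 971 = 11748

N = 11,748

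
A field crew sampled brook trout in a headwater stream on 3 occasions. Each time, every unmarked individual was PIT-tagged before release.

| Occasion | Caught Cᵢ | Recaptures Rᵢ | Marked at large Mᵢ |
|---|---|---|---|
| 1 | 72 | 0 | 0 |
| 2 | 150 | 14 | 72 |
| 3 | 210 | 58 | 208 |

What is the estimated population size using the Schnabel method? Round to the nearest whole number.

Σ MᵢCᵢ = 0·72 + 72·150 + 208·210 = 0 + 10800 + 43680 = 54480
Σ Rᵢ = 0 + 14 + 58 = 72
N̂ = 54480 / 72 ≈ 756.7 → 757

N ≈ 757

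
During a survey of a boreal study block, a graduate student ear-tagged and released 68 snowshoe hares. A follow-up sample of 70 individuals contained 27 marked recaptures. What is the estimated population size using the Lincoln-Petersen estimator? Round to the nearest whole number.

N = (68 × 70) / 27 = 4760 / 27 ≈ 176.3 → 176

N ≈ 176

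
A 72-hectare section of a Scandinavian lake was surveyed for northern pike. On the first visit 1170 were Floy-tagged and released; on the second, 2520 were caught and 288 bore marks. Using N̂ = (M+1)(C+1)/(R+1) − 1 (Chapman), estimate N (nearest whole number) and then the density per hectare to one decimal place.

density ≈ 141.9 northern pike per hectare

N̂ = 1171·2521/289 − 1 = 2952091/289 − 1 ≈ 10213.8 → 10214
Density = N̂ / area = 10214 / 72 ≈ 141.86 → 141.9 per hectare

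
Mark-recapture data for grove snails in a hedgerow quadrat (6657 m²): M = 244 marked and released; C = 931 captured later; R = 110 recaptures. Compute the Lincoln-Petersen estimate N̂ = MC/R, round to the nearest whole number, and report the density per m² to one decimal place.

density ≈ 0.3 grove snails per m²

N̂ = 244·931/110 = 227164/110 ≈ 2065.1 → 2065
Density = N̂ / area = 2065 / 6657 ≈ 0.31 → 0.3 per m²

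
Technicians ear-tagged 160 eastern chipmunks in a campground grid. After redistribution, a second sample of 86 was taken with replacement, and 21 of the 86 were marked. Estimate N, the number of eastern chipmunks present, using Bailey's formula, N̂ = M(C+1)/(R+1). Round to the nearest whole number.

N̂ = 160·(86+1)/(21+1) = 160·87/22 = 13920/22 ≈ 632.7 → 633

N ≈ 633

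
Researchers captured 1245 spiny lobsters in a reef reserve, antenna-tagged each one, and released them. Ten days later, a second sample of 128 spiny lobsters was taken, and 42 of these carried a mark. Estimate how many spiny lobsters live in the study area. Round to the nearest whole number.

The marked fraction in the recapture sample should equal the marked fraction in the population: 42/128 = 1245/N.
N = (1245 × 128) / 42 = 159360 / 42 ≈ 3794.3 → 3794

N ≈ 3794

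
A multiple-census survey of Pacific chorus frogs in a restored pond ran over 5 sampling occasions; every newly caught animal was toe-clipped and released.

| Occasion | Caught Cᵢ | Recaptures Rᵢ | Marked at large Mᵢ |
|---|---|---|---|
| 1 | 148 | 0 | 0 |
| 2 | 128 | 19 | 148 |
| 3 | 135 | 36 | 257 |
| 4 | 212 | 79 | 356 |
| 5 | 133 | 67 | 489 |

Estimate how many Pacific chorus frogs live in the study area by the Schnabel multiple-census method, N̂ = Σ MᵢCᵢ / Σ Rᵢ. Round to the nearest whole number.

N ≈ 966

Σ MᵢCᵢ = 0·148 + 148·128 + 257·135 + 356·212 + 489·133 = 0 + 18944 + 34695 + 75472 + 65037 = 194148
Σ Rᵢ = 0 + 19 + 36 + 79 + 67 = 201
N̂ = 194148 / 201 ≈ 965.9 → 966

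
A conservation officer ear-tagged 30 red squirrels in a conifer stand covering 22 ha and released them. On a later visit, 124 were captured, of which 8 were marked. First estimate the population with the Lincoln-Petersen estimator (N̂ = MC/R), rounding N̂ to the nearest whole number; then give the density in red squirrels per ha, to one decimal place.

N̂ = 30·124/8 = 3720/8 = 465
Density = N̂ / area = 465 / 22 ≈ 21.14 → 21.1 per ha

density ≈ 21.1 red squirrels per ha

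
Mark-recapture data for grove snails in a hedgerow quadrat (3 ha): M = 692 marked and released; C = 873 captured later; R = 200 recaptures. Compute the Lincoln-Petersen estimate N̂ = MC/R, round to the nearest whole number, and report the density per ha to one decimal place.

density ≈ 1007.0 grove snails per ha

N̂ = 692·873/200 = 604116/200 ≈ 3020.6 → 3021
Density = N̂ / area = 3021 / 3 = 1007.0 per ha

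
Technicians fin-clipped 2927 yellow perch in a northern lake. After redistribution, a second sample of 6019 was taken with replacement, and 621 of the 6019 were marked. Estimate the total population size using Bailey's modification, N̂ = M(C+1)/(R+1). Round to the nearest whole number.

N ≈ 28,329

N̂ = 2927·(6019+1)/(621+1) = 2927·6020/622 = 17620540/622 ≈ 28328.8 → 28329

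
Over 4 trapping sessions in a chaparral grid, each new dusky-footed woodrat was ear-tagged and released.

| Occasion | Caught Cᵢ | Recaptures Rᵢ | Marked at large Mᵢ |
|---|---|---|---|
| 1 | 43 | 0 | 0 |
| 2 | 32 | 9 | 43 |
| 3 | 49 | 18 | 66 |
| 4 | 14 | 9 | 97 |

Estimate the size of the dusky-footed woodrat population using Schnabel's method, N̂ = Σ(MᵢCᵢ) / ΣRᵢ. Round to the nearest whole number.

N ≈ 166

Σ MᵢCᵢ = 0·43 + 43·32 + 66·49 + 97·14 = 0 + 1376 + 3234 + 1358 = 5968
Σ Rᵢ = 0 + 9 + 18 + 9 = 36
N̂ = 5968 / 36 ≈ 165.8 → 166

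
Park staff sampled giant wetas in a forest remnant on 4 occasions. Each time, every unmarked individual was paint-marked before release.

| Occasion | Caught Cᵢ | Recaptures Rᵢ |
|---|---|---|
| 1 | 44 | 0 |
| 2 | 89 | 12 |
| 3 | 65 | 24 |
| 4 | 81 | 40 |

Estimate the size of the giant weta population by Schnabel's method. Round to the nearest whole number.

N ≈ 328

Marked at large before each occasion: Mᵢ = Σⱼ<ᵢ (Cⱼ − Rⱼ) → M1=0, M2=44, M3=121, M4=162
Σ MᵢCᵢ = 0·44 + 44·89 + 121·65 + 162·81 = 0 + 3916 + 7865 + 13122 = 24903
Σ Rᵢ = 0 + 12 + 24 + 40 = 76
N̂ = 24903 / 76 ≈ 327.7 → 328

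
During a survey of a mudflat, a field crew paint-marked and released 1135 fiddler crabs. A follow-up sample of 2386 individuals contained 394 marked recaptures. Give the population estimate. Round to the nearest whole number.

The marked fraction in the recapture sample should equal the marked fraction in the population: 394/2386 = 1135/N.
N = (1135 × 2386) / 394 = 2708110 / 394 ≈ 6873.4 → 6873

N ≈ 6873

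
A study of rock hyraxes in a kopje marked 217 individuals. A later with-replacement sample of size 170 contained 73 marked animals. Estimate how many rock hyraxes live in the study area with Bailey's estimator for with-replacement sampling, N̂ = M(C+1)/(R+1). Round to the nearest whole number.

N ≈ 501

N̂ = 217·(170+1)/(73+1) = 217·171/74 = 37107/74 ≈ 501.4 → 501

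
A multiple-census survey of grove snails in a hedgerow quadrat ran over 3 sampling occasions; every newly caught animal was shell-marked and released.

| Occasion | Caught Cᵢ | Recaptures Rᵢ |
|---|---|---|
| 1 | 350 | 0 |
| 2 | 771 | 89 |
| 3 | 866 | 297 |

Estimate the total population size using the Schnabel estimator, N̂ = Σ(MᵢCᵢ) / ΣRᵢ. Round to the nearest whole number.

N ≈ 3014

Marked at large before each occasion: Mᵢ = Σⱼ<ᵢ (Cⱼ − Rⱼ) → M1=0, M2=350, M3=1032
Σ MᵢCᵢ = 0·350 + 350·771 + 1032·866 = 0 + 269850 + 893712 = 1163562
Σ Rᵢ = 0 + 89 + 297 = 386
N̂ = 1163562 / 386 ≈ 3014.4 → 3014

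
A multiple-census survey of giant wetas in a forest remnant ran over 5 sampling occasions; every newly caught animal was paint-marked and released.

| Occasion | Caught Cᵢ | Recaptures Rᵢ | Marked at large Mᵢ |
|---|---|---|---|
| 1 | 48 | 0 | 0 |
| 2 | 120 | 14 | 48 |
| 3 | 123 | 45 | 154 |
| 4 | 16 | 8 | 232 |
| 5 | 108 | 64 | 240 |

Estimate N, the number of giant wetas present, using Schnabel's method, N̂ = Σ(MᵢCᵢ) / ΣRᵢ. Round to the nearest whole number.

N ≈ 415

Σ MᵢCᵢ = 0·48 + 48·120 + 154·123 + 232·16 + 240·108 = 0 + 5760 + 18942 + 3712 + 25920 = 54334
Σ Rᵢ = 0 + 14 + 45 + 8 + 64 = 131
N̂ = 54334 / 131 ≈ 414.8 → 415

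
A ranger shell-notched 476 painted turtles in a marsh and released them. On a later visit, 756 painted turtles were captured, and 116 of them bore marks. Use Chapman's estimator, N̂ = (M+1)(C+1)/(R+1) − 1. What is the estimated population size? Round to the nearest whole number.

N ≈ 3085

N̂ = (476+1)(756+1)/(116+1) − 1 = 477·757/117 − 1
= 361089/117 − 1 ≈ 3086.2 − 1 ≈ 3085.2 → 3085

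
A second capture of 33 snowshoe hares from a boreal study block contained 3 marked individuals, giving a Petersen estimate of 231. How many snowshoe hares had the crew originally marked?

From N = M·C/R: M = N·R / C = 231·3 / 33 = 693 / 33 = 21.

M = 21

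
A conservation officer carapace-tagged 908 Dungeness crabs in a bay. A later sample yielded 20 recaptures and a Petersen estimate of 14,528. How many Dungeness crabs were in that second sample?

C = 320

From N = M·C/R: C = N·R / M = 14528·20 / 908 = 290560 / 908 = 320.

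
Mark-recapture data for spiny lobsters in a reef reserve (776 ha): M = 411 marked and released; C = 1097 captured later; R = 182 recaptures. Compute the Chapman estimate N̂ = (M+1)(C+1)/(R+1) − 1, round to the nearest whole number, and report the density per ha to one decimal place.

density ≈ 3.2 spiny lobsters per ha

N̂ = 412·1098/183 − 1 = 452376/183 − 1 = 2471
Density = N̂ / area = 2471 / 776 ≈ 3.18 → 3.2 per ha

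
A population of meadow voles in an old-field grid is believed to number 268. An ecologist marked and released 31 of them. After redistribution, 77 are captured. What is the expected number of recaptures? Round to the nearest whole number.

expected recaptures ≈ 9

Expected recaptures E[R] = M·C / N.
E[R] = 31 × 77 / 268 = 2387 / 268 ≈ 8.9 → 9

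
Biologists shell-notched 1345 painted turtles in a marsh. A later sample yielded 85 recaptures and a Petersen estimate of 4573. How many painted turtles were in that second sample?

From N = M·C/R: C = N·R / M = 4573·85 / 1345 = 388705 / 1345 = 289.

C = 289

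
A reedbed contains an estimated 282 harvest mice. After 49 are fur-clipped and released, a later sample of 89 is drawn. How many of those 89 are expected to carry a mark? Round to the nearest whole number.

Expected recaptures E[R] = M·C / N.
E[R] = 49 × 89 / 282 = 4361 / 282 ≈ 15.46 → 15

expected recaptures ≈ 15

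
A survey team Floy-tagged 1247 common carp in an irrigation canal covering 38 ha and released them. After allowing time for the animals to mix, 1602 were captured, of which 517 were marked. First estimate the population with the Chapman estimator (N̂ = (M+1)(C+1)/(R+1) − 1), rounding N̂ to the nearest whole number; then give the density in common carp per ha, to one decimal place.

density ≈ 101.6 common carp per ha

N̂ = 1248·1603/518 − 1 = 2000544/518 − 1 ≈ 3861.1 → 3861
Density = N̂ / area = 3861 / 38 ≈ 101.61 → 101.6 per ha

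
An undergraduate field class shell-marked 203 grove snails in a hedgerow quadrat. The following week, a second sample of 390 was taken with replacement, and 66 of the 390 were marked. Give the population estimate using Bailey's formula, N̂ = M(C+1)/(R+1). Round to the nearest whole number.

N̂ = 203·(390+1)/(66+1) = 203·391/67 = 79373/67 ≈ 1184.7 → 1185

N ≈ 1185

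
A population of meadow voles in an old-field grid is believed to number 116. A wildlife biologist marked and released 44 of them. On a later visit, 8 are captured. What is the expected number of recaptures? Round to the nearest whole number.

The marked fraction of the population is 44/116, so in a sample of 8 expect C·(M/N) marked.
E[R] = 44 × 8 / 116 = 352 / 116 ≈ 3.0 → 3

expected recaptures ≈ 3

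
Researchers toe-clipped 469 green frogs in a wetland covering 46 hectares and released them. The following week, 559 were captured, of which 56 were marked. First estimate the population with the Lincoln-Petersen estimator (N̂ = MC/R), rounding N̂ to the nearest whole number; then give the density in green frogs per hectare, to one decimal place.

density ≈ 101.8 green frogs per hectare

N̂ = 469·559/56 = 262171/56 ≈ 4681.6 → 4682
Density = N̂ / area = 4682 / 46 ≈ 101.78 → 101.8 per hectare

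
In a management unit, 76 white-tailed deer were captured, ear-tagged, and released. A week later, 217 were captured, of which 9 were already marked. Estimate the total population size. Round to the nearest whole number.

N ≈ 1832

N = (76 × 217) / 9 = 16492 / 9 ≈ 1832.4 → 1832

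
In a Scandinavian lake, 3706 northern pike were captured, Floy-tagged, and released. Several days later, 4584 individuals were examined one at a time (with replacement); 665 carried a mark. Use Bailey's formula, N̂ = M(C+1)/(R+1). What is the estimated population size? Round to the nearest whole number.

N̂ = 3706·(4584+1)/(665+1) = 3706·4585/666 = 16992010/666 ≈ 25513.5 → 25514

N ≈ 25,514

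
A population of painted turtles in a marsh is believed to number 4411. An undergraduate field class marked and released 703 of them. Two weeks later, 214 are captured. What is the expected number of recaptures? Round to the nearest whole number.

expected recaptures ≈ 34

The marked fraction of the population is 703/4411, so in a sample of 214 expect C·(M/N) marked.
E[R] = 703 × 214 / 4411 = 150442 / 4411 ≈ 34.1 → 34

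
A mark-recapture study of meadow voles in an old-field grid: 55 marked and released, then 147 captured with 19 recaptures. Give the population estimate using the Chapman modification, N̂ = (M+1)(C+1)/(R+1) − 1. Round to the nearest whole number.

N ≈ 413

N̂ = (55+1)(147+1)/(19+1) − 1 = 56·148/20 − 1
= 8288/20 − 1 ≈ 414.4 − 1 ≈ 413.4 → 413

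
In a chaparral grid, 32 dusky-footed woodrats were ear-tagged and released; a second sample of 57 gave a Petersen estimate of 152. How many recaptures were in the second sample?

R = 12

From N = M·C/R: R = M·C / N = 32·57 / 152 = 1824 / 152 = 12.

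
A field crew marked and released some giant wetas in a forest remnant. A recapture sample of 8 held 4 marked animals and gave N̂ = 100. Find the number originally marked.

From N = M·C/R: M = N·R / C = 100·4 / 8 = 400 / 8 = 50.

M = 50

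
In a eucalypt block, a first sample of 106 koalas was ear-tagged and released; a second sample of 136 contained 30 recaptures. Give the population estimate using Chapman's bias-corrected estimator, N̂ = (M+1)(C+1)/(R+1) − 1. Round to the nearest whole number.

N ≈ 472

N̂ = (106+1)(136+1)/(30+1) − 1 = 107·137/31 − 1
= 14659/31 − 1 ≈ 472.9 − 1 ≈ 471.9 → 472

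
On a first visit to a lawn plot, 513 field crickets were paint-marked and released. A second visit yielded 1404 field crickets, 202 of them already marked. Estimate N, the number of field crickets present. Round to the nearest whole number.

The marked fraction in the recapture sample should equal the marked fraction in the population: 202/1404 = 513/N.
N = (513 × 1404) / 202 = 720252 / 202 ≈ 3565.6 → 3566

N ≈ 3566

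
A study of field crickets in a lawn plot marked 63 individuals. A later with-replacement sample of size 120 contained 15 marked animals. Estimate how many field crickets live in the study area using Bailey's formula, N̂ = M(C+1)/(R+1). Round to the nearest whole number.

N ≈ 476

N̂ = 63·(120+1)/(15+1) = 63·121/16 = 7623/16 ≈ 476.4 → 476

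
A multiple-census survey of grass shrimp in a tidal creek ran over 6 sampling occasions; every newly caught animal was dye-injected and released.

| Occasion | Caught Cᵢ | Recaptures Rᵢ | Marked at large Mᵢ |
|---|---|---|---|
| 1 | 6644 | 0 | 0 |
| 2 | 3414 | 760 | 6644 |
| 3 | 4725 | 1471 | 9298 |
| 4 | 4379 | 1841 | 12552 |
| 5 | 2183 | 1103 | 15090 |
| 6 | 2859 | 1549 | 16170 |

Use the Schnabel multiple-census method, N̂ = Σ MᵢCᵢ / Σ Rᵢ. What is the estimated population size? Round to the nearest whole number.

N ≈ 29,856

Σ MᵢCᵢ = 0·6644 + 6644·3414 + 9298·4725 + 12552·4379 + 15090·2183 + 16170·2859 = 0 + 22682616 + 43933050 + 54965208 + 32941470 + 46230030 = 200752374
Σ Rᵢ = 0 + 760 + 1471 + 1841 + 1103 + 1549 = 6724
N̂ = 200752374 / 6724 ≈ 29856.1 → 29856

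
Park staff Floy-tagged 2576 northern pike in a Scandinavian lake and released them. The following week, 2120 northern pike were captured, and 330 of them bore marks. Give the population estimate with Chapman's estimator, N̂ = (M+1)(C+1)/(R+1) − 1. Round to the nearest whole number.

N ≈ 16,512

N̂ = (2576+1)(2120+1)/(330+1) − 1 = 2577·2121/331 − 1
= 5465817/331 − 1 ≈ 16513.0 − 1 ≈ 16512.0 → 16512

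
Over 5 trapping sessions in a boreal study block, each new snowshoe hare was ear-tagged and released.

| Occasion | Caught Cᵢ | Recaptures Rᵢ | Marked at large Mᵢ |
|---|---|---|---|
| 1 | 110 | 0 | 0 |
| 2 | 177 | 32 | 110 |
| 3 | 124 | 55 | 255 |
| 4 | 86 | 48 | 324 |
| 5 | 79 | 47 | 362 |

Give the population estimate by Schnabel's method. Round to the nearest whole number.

Σ MᵢCᵢ = 0·110 + 110·177 + 255·124 + 324·86 + 362·79 = 0 + 19470 + 31620 + 27864 + 28598 = 107552
Σ Rᵢ = 0 + 32 + 55 + 48 + 47 = 182
N̂ = 107552 / 182 ≈ 590.9 → 591

N ≈ 591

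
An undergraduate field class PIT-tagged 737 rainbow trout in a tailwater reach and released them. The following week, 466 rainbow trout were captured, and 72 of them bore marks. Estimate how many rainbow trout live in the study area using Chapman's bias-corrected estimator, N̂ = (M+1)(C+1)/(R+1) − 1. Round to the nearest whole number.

N̂ = (737+1)(466+1)/(72+1) − 1 = 738·467/73 − 1
= 344646/73 − 1 ≈ 4721.2 − 1 ≈ 4720.2 → 4720

N ≈ 4720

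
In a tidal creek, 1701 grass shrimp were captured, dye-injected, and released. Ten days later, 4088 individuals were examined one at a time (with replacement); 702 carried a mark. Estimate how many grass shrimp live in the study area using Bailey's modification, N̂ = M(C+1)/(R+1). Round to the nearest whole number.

N ≈ 9894

N̂ = 1701·(4088+1)/(702+1) = 1701·4089/703 = 6955389/703 ≈ 9893.9 → 9894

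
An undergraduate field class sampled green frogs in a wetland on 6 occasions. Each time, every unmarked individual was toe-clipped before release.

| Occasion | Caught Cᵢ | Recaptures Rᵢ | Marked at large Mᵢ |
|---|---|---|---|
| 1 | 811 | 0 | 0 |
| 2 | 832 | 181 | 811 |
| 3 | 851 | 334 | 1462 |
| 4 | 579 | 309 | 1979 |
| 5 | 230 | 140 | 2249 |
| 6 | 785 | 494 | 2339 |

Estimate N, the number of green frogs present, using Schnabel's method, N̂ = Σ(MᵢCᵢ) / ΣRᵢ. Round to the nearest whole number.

Σ MᵢCᵢ = 0·811 + 811·832 + 1462·851 + 1979·579 + 2249·230 + 2339·785 = 0 + 674752 + 1244162 + 1145841 + 517270 + 1836115 = 5418140
Σ Rᵢ = 0 + 181 + 334 + 309 + 140 + 494 = 1458
N̂ = 5418140 / 1458 ≈ 3716.1 → 3716

N ≈ 3716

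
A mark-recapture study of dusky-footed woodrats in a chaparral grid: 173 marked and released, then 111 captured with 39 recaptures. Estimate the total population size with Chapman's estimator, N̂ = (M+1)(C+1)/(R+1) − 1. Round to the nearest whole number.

N̂ = (173+1)(111+1)/(39+1) − 1 = 174·112/40 − 1
= 19488/40 − 1 ≈ 487.2 − 1 ≈ 486.2 → 486

N ≈ 486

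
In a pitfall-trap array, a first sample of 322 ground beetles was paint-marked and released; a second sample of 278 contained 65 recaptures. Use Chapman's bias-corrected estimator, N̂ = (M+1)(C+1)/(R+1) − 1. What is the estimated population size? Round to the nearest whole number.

N̂ = (322+1)(278+1)/(65+1) − 1 = 323·279/66 − 1
= 90117/66 − 1 ≈ 1365.4 − 1 ≈ 1364.4 → 1364

N ≈ 1364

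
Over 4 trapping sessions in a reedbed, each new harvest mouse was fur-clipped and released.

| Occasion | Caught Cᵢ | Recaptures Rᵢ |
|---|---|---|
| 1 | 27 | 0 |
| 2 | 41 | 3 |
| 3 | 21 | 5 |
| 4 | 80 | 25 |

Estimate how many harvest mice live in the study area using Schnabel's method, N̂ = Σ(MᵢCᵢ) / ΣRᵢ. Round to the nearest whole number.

Marked at large before each occasion: Mᵢ = Σⱼ<ᵢ (Cⱼ − Rⱼ) → M1=0, M2=27, M3=65, M4=81
Σ MᵢCᵢ = 0·27 + 27·41 + 65·21 + 81·80 = 0 + 1107 + 1365 + 6480 = 8952
Σ Rᵢ = 0 + 3 + 5 + 25 = 33
N̂ = 8952 / 33 ≈ 271.3 → 271

N ≈ 271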